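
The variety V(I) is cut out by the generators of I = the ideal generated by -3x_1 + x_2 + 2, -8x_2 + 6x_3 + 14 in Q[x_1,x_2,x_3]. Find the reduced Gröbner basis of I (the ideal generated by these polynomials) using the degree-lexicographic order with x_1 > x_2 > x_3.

f_1 = -3x_1 + x_2 + 2, LT = x_1.
f_2 = -8x_2 + 6x_3 + 14, LT = x_2.

The S-polynomials (S(f_1,f_2)) all reduce to 0 modulo the current basis, so we have a Gröbner basis.

G = {x_1 - 1/4x_3 - 5/4, x_2 - 3/4x_3 - 7/4}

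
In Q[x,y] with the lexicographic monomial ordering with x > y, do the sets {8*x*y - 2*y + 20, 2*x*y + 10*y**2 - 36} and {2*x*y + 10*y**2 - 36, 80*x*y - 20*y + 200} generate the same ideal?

Yes, the ideals are equal.

Equality of ideals is decidable: compute both reduced Gröbner bases (unique for the ordering) and check whether they agree.
Buchberger on the first generating set:
f_1 = 8*x*y - 2*y + 20, LT = x*y.
f_2 = 2*x*y + 10*y**2 - 36, LT = x*y.

S(f_1,f_2): lcm = x*y. S = -5*y**2 - 1/4*y + 41/2.
  reduce S modulo (f_1, f_2):
  remainder -5*y**2 - 1/4*y + 41/2 ≠ 0; add g_3 = -5*y**2 - 1/4*y + 41/2 to the basis.

S(f_1,g_3): lcm = x*y**2. S = -1/20*x*y + 41/10*x - 1/4*y**2 + 5/2*y.
  reduce S modulo (f_1, f_2, g_3):
  remainder 41/10*x + 5/2*y - 9/10 ≠ 0; add g_4 = 41/10*x + 5/2*y - 9/10 to the basis.

The other S-polynomials (S(f_2,g_3), S(f_1,g_4), S(f_2,g_4), S(g_3,g_4)) all reduce to 0 modulo the current basis, so we have a Gröbner basis.
Inter-reduce: drop elements whose leading term is divisible by another's, tail-reduce, and make monic.
Reduced Gröbner basis: {x + 25/41*y - 9/41, y**2 + 1/20*y - 41/10}.

Buchberger on the second generating set:
h_1 = 2*x*y + 10*y**2 - 36, LT = x*y.
h_2 = 80*x*y - 20*y + 200, LT = x*y.

S(h_1,h_2): lcm = x*y. S = 5*y**2 + 1/4*y - 41/2.
  reduce S modulo (h_1, h_2):
  remainder 5*y**2 + 1/4*y - 41/2 ≠ 0; add k_3 = 5*y**2 + 1/4*y - 41/2 to the basis.

S(h_1,k_3): lcm = x*y**2. S = -1/20*x*y + 41/10*x + 5*y**3 - 18*y.
  reduce S modulo (h_1, h_2, k_3):
  remainder 41/10*x + 5/2*y - 9/10 ≠ 0; add k_4 = 41/10*x + 5/2*y - 9/10 to the basis.

The other S-polynomials (S(h_2,k_3), S(h_1,k_4), S(h_2,k_4), S(k_3,k_4)) all reduce to 0 modulo the current basis, so we have a Gröbner basis.
Inter-reduce: drop elements whose leading term is divisible by another's, tail-reduce, and make monic.
Reduced Gröbner basis: {x + 25/41*y - 9/41, y**2 + 1/20*y - 41/10}.

These coincide, so the ideals are equal.
The same test decides containment: I ⊆ J iff every generator of I reduces to 0 modulo a Gröbner basis of J.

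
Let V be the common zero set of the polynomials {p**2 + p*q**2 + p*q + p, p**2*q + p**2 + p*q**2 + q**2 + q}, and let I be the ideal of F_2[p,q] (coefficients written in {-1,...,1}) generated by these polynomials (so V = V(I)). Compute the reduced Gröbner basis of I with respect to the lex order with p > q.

G = {p + q**5 + q, q**7 + q**6 + q**4 + q**3 + q**2 + q}

f_1 = p**2 + p*q**2 + p*q + p, LT = p**2.
f_2 = p**2*q + p**2 + p*q**2 + q**2 + q, LT = p**2*q.

S(f_1,f_2): lcm = p**2*q. S = p**2 + p*q**3 + p*q + q**2 + q.
  leading term p**2: subtract (1)·f_1 from p**2 + p*q**3 + p*q + q**2 + q → p*q**3 + p*q**2 + p + q**2 + q
  leading term p*q**3: no divisor's leading term divides it; move p*q**3 to the remainder.
  leading term p*q**2: no divisor's leading term divides it; move p*q**2 to the remainder.
  leading term p: no divisor's leading term divides it; move p to the remainder.
  leading term q**2: no divisor's leading term divides it; move q**2 to the remainder.
  leading term q: no divisor's leading term divides it; move q to the remainder.
  remainder p*q**3 + p*q**2 + p + q**2 + q ≠ 0; add g_3 = p*q**3 + p*q**2 + p + q**2 + q to the basis.

S(f_1,g_3): lcm = p**2*q**3. S = p**2*q**2 + p**2 + p*q**5 + p*q**4 + p*q**3 + p*q**2 + p*q.
  leading term p**2*q**2: subtract (q**2)·f_1 from p**2*q**2 + p**2 + p*q**5 + p*q**4 + p*q**3 + p*q**2 + p*q → p**2 + p*q**5 + p*q
  leading term p**2: subtract (1)·f_1 from p**2 + p*q**5 + p*q → p*q**5 + p*q**2 + p
  leading term p*q**5: subtract (q**2)·g_3 from p*q**5 + p*q**2 + p → p*q**4 + p + q**4 + q**3
  leading term p*q**4: subtract (q)·g_3 from p*q**4 + p + q**4 + q**3 → p*q**3 + p*q + p + q**4 + q**2
  leading term p*q**3: subtract (1)·g_3 from p*q**3 + p*q + p + q**4 + q**2 → p*q**2 + p*q + q**4 + q
  leading term p*q**2: no divisor's leading term divides it; move p*q**2 to the remainder.
  leading term p*q: no divisor's leading term divides it; move p*q to the remainder.
  leading term q**4: no divisor's leading term divides it; move q**4 to the remainder.
  leading term q: no divisor's leading term divides it; move q to the remainder.
  remainder p*q**2 + p*q + q**4 + q ≠ 0; add g_4 = p*q**2 + p*q + q**4 + q to the basis.

S(g_3,g_4): lcm = p*q**3. S = p + q**5 + q.
  leading term p: no divisor's leading term divides it; move p to the remainder.
  leading term q**5: no divisor's leading term divides it; move q**5 to the remainder.
  leading term q: no divisor's leading term divides it; move q to the remainder.
  remainder p + q**5 + q ≠ 0; add g_5 = p + q**5 + q to the basis.

S(g_3,g_5): lcm = p*q**3. S = p*q**2 + p + q**8 + q**4 + q**2 + q.
  leading term p*q**2: subtract (1)·g_4 from p*q**2 + p + q**8 + q**4 + q**2 + q → p*q + p + q**8 + q**2
  leading term p*q: subtract (q)·g_5 from p*q + p + q**8 + q**2 → p + q**8 + q**6
  leading term p: subtract (1)·g_5 from p + q**8 + q**6 → q**8 + q**6 + q**5 + q
  leading term q**8: no divisor's leading term divides it; move q**8 to the remainder.
  leading term q**6: no divisor's leading term divides it; move q**6 to the remainder.
  leading term q**5: no divisor's leading term divides it; move q**5 to the remainder.
  leading term q: no divisor's leading term divides it; move q to the remainder.
  remainder q**8 + q**6 + q**5 + q ≠ 0; add g_6 = q**8 + q**6 + q**5 + q to the basis.

S(g_4,g_5): lcm = p*q**2. S = p*q + q**7 + q**4 + q**3 + q.
  leading term p*q: subtract (q)·g_5 from p*q + q**7 + q**4 + q**3 + q → q**7 + q**6 + q**4 + q**3 + q**2 + q
  leading term q**7: no divisor's leading term divides it; move q**7 to the remainder.
  leading term q**6: no divisor's leading term divides it; move q**6 to the remainder.
  leading term q**4: no divisor's leading term divides it; move q**4 to the remainder.
  leading term q**3: no divisor's leading term divides it; move q**3 to the remainder.
  leading term q**2: no divisor's leading term divides it; move q**2 to the remainder.
  leading term q: no divisor's leading term divides it; move q to the remainder.
  remainder q**7 + q**6 + q**4 + q**3 + q**2 + q ≠ 0; add g_7 = q**7 + q**6 + q**4 + q**3 + q**2 + q to the basis.

The other S-polynomials (S(f_2,g_3), S(f_1,g_4), S(f_2,g_4), S(f_1,g_5), S(f_2,g_5), S(f_1,g_6), S(f_2,g_6), S(g_3,g_6), S(g_4,g_6), S(g_5,g_6), S(f_1,g_7), S(f_2,g_7), S(g_3,g_7), S(g_4,g_7), S(g_5,g_7), S(g_6,g_7)) all reduce to 0 modulo the current basis, so we have a Gröbner basis.
Inter-reduce: drop elements whose leading term is divisible by another's, tail-reduce, and make monic.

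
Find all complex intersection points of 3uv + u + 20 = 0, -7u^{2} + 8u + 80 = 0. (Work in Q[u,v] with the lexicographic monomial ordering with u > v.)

{(4, -2), (-20/7, 2)}

Compute a lex Gröbner basis by Buchberger's algorithm.
f_1 = 3uv + u + 20, LT = uv.
f_2 = -7u^{2} + 8u + 80, LT = u^{2}.

S(f_1,f_2): lcm = u^{2}v. S = \tfrac{1}{3}u^{2} + \tfrac{8}{7}uv + \tfrac{20}{3}u + \tfrac{80}{7}v.
  leading term u^{2}: subtract (-\tfrac{1}{21})·f_2 from \tfrac{1}{3}u^{2} + \tfrac{8}{7}uv + \tfrac{20}{3}u + \tfrac{80}{7}v → \tfrac{8}{7}uv + \tfrac{148}{21}u + \tfrac{80}{7}v + \tfrac{80}{21}
  leading term uv: subtract (\tfrac{8}{21})·f_1 from \tfrac{8}{7}uv + \tfrac{148}{21}u + \tfrac{80}{7}v + \tfrac{80}{21} → \tfrac{20}{3}u + \tfrac{80}{7}v - \tfrac{80}{21}
  leading term u: no divisor's leading term divides it; move \tfrac{20}{3}u to the remainder.
  leading term v: no divisor's leading term divides it; move \tfrac{80}{7}v to the remainder.
  leading term 1: no divisor's leading term divides it; move -\tfrac{80}{21} to the remainder.
  remainder \tfrac{20}{3}u + \tfrac{80}{7}v - \tfrac{80}{21} ≠ 0; add h_3 = \tfrac{20}{3}u + \tfrac{80}{7}v - \tfrac{80}{21} to the basis.

S(f_1,h_3): lcm = uv. S = \tfrac{1}{3}u - \tfrac{12}{7}v^{2} + \tfrac{4}{7}v + \tfrac{20}{3}.
  leading term u: subtract (\tfrac{1}{20})·h_3 from \tfrac{1}{3}u - \tfrac{12}{7}v^{2} + \tfrac{4}{7}v + \tfrac{20}{3} → -\tfrac{12}{7}v^{2} + \tfrac{48}{7}
  leading term v^{2}: no divisor's leading term divides it; move -\tfrac{12}{7}v^{2} to the remainder.
  leading term 1: no divisor's leading term divides it; move \tfrac{48}{7} to the remainder.
  remainder -\tfrac{12}{7}v^{2} + \tfrac{48}{7} ≠ 0; add h_4 = -\tfrac{12}{7}v^{2} + \tfrac{48}{7} to the basis.

S(f_2,h_3): lcm = u^{2}. S = -\tfrac{12}{7}uv - \tfrac{4}{7}u - \tfrac{80}{7}.
  leading term uv: subtract (-\tfrac{4}{7})·f_1 from -\tfrac{12}{7}uv - \tfrac{4}{7}u - \tfrac{80}{7} → 0
  remainder 0.

S(f_1,h_4): lcm = uv^{2}. S = \tfrac{1}{3}uv + 4u + \tfrac{20}{3}v.
  leading term uv: subtract (\tfrac{1}{9})·f_1 from \tfrac{1}{3}uv + 4u + \tfrac{20}{3}v → \tfrac{35}{9}u + \tfrac{20}{3}v - \tfrac{20}{9}
  leading term u: subtract (\tfrac{7}{12})·h_3 from \tfrac{35}{9}u + \tfrac{20}{3}v - \tfrac{20}{9} → 0
  remainder 0.

S(f_2,h_4): leading monomials are coprime, so the S-polynomial reduces to 0 (Buchberger's first criterion).
S(h_3,h_4): leading monomials are coprime, so the S-polynomial reduces to 0 (Buchberger's first criterion).
Every S-polynomial of the final basis reduces to 0, so we have a Gröbner basis.
Inter-reduce: drop elements whose leading term is divisible by another's, tail-reduce, and make monic.
Reduced Gröbner basis: {u + \tfrac{12}{7}v - \tfrac{4}{7}, v^{2} - 4}.

Since the basis is lex-ordered, v^{2} - 4 is univariate in v. Its roots are {-2, 2}. Back-substituting each root into the other basis elements fixes the other coordinates.
  v = -2: the earlier basis element becomes u - 4 = 0, giving u = 4 — point (4, -2).
  v = 2: the earlier basis element becomes u + \tfrac{20}{7} = 0, giving u = -20/7 — point (-20/7, 2).
Each listed point satisfies every original equation (direct substitution).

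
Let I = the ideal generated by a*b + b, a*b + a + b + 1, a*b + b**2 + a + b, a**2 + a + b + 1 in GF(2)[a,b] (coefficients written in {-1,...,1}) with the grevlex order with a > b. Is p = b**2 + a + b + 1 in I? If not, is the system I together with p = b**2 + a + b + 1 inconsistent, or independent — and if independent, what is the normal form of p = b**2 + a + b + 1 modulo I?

b**2 + a + b + 1 lies in I (it reduces to 0).

First compute the reduced Gröbner basis of I by Buchberger's algorithm.
f_1 = a*b + b, LT = a*b.
f_2 = a*b + a + b + 1, LT = a*b.
f_3 = a*b + b**2 + a + b, LT = a*b.
f_4 = a**2 + a + b + 1, LT = a**2.

S(f_1,f_2): lcm = a*b. S = a + 1.
  leading term a: no divisor's leading term divides it; move a to the remainder.
  leading term 1: no divisor's leading term divides it; move 1 to the remainder.
  remainder a + 1 ≠ 0; add h_5 = a + 1 to the basis.

S(f_1,f_3): lcm = a*b. S = b**2 + a.
  leading term b**2: no divisor's leading term divides it; move b**2 to the remainder.
  leading term a: subtract (1)·h_5 from a → 1
  leading term 1: no divisor's leading term divides it; move 1 to the remainder.
  remainder b**2 + 1 ≠ 0; add h_6 = b**2 + 1 to the basis.

S(f_1,f_4): lcm = a**2*b. S = b**2 + b.
  leading term b**2: subtract (1)·h_6 from b**2 + b → b + 1
  leading term b: no divisor's leading term divides it; move b to the remainder.
  leading term 1: no divisor's leading term divides it; move 1 to the remainder.
  remainder b + 1 ≠ 0; add h_7 = b + 1 to the basis.

The other S-polynomials (S(f_2,f_3), S(f_2,f_4), S(f_3,f_4), S(f_1,h_5), S(f_2,h_5), S(f_3,h_5), S(f_4,h_5), S(f_1,h_6), S(f_2,h_6), S(f_3,h_6), S(f_4,h_6), S(h_5,h_6), S(f_1,h_7), S(f_2,h_7), S(f_3,h_7), S(f_4,h_7), S(h_5,h_7), S(h_6,h_7)) all reduce to 0 modulo the current basis, so we have a Gröbner basis.
Inter-reduce: drop elements whose leading term is divisible by another's, tail-reduce, and make monic.
Reduced Gröbner basis: {a + 1, b + 1}.
Label its elements g_1 = a + 1, g_2 = b + 1.

Reduce p = b**2 + a + b + 1 modulo G:
  leading term b**2: subtract (b)·g_2 from b**2 + a + b + 1 → a + 1
  leading term a: subtract (1)·g_1 from a + 1 → 0
  normal form = 0.
Since the normal form is 0, p ∈ I.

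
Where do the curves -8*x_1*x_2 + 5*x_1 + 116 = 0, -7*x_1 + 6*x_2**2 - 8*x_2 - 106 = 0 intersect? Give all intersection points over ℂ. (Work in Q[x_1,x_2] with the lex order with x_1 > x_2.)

{(-4, -3), (-29*sqrt(18673)/448 - 2581/448, 119/48 - sqrt(18673)/48), (-2581/448 + 29*sqrt(18673)/448, 119/48 + sqrt(18673)/48)}

Compute a lex Gröbner basis by Buchberger's algorithm.
f_1 = -8*x_1*x_2 + 5*x_1 + 116, LT = x_1*x_2.
f_2 = -7*x_1 + 6*x_2**2 - 8*x_2 - 106, LT = x_1.

S(f_1,f_2): lcm = x_1*x_2. S = -5/8*x_1 + 6/7*x_2**3 - 8/7*x_2**2 - 106/7*x_2 - 29/2.
  reduce S modulo (f_1, f_2):
  remainder 6/7*x_2**3 - 47/28*x_2**2 - 101/7*x_2 - 141/28 ≠ 0; add h_3 = 6/7*x_2**3 - 47/28*x_2**2 - 101/7*x_2 - 141/28 to the basis.

The other S-polynomials (S(f_1,h_3), S(f_2,h_3)) all reduce to 0 modulo the current basis, so we have a Gröbner basis.
Inter-reduce: drop elements whose leading term is divisible by another's, tail-reduce, and make monic.
Reduced Gröbner basis: {x_1 - 6/7*x_2**2 + 8/7*x_2 + 106/7, x_2**3 - 47/24*x_2**2 - 101/6*x_2 - 47/8}.

Since the basis is lex-ordered, x_2**3 - 47/24*x_2**2 - 101/6*x_2 - 47/8 is univariate in x_2. Its roots are {-3, 119/48 - sqrt(18673)/48, 119/48 + sqrt(18673)/48}. Back-substituting each root into the other basis elements fixes the other coordinates.
  x_2 = -3: the earlier basis element becomes x_1 + 4 = 0, giving x_1 = -4 — point (-4, -3).
  x_2 = 119/48 - sqrt(18673)/48: the earlier basis element becomes x_1 + 2581/448 + 29*sqrt(18673)/448 = 0, giving x_1 = -29*sqrt(18673)/448 - 2581/448 — point (-29*sqrt(18673)/448 - 2581/448, 119/48 - sqrt(18673)/48).
  x_2 = 119/48 + sqrt(18673)/48: the earlier basis element becomes x_1 - 29*sqrt(18673)/448 + 2581/448 = 0, giving x_1 = -2581/448 + 29*sqrt(18673)/448 — point (-2581/448 + 29*sqrt(18673)/448, 119/48 + sqrt(18673)/48).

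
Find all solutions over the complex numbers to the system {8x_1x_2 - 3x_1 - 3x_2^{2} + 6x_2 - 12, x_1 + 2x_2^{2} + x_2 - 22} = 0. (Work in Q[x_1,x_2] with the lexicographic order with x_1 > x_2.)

{(1, 3), (2415/256 + 135*sqrt(497)/256, -53/32 + 3*sqrt(497)/32), (2415/256 - 135*sqrt(497)/256, -3*sqrt(497)/32 - 53/32)}

Compute a lex Gröbner basis by Buchberger's algorithm.
f_1 = 8x_1x_2 - 3x_1 - 3x_2^{2} + 6x_2 - 12, LT = x_1x_2.
f_2 = x_1 + 2x_2^{2} + x_2 - 22, LT = x_1.

S(f_1,f_2): lcm = x_1x_2. S = -\tfrac{3}{8}x_1 - 2x_2^{3} - \tfrac{11}{8}x_2^{2} + \tfrac{91}{4}x_2 - \tfrac{3}{2}.
  leading term x_1: subtract (-\tfrac{3}{8})·f_2 from -\tfrac{3}{8}x_1 - 2x_2^{3} - \tfrac{11}{8}x_2^{2} + \tfrac{91}{4}x_2 - \tfrac{3}{2} → -2x_2^{3} - \tfrac{5}{8}x_2^{2} + \tfrac{185}{8}x_2 - \tfrac{39}{4}
  leading term x_2^{3}: no divisor's leading term divides it; move -2x_2^{3} to the remainder.
  leading term x_2^{2}: no divisor's leading term divides it; move -\tfrac{5}{8}x_2^{2} to the remainder.
  leading term x_2: no divisor's leading term divides it; move \tfrac{185}{8}x_2 to the remainder.
  leading term 1: no divisor's leading term divides it; move -\tfrac{39}{4} to the remainder.
  remainder -2x_2^{3} - \tfrac{5}{8}x_2^{2} + \tfrac{185}{8}x_2 - \tfrac{39}{4} ≠ 0; add h_3 = -2x_2^{3} - \tfrac{5}{8}x_2^{2} + \tfrac{185}{8}x_2 - \tfrac{39}{4} to the basis.

The other S-polynomials (S(f_1,h_3), S(f_2,h_3)) all reduce to 0 modulo the current basis, so we have a Gröbner basis.
Inter-reduce: drop elements whose leading term is divisible by another's, tail-reduce, and make monic.
Reduced Gröbner basis: {x_1 + 2x_2^{2} + x_2 - 22, x_2^{3} + \tfrac{5}{16}x_2^{2} - \tfrac{185}{16}x_2 + \tfrac{39}{8}}.

Elimination: the polynomial x_2^{3} + \tfrac{5}{16}x_2^{2} - \tfrac{185}{16}x_2 + \tfrac{39}{8} lies in the elimination ideal for x_2, so x_2 ∈ {3, -53/32 + 3*sqrt(497)/32, -3*sqrt(497)/32 - 53/32}. For each such x_2, the remaining basis elements (now univariate) give the rest of the solution.
  x_2 = 3: the earlier basis element becomes x_1 - 1 = 0, giving x_1 = 1 — point (1, 3).
  x_2 = -53/32 + 3*sqrt(497)/32: the earlier basis element becomes x_1 - 135*sqrt(497)/256 - 2415/256 = 0, giving x_1 = 2415/256 + 135*sqrt(497)/256 — point (2415/256 + 135*sqrt(497)/256, -53/32 + 3*sqrt(497)/32).
  x_2 = -3*sqrt(497)/32 - 53/32: the earlier basis element becomes x_1 - 2415/256 + 135*sqrt(497)/256 = 0, giving x_1 = 2415/256 - 135*sqrt(497)/256 — point (2415/256 - 135*sqrt(497)/256, -3*sqrt(497)/32 - 53/32).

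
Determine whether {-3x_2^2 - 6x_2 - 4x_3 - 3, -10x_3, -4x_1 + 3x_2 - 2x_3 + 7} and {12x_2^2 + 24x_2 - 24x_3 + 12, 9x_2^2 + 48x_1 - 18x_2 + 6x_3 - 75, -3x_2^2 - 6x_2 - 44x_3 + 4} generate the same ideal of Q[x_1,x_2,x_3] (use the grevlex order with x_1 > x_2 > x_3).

Two ideals are equal iff their reduced Gröbner bases coincide (the reduced basis is unique for a fixed ordering).
Buchberger on the first generating set:
f_1 = -3x_2^2 - 6x_2 - 4x_3 - 3, LT = x_2^2.
f_2 = -10x_3, LT = x_3.
f_3 = -4x_1 + 3x_2 - 2x_3 + 7, LT = x_1.

The S-polynomials (S(f_1,f_2), S(f_1,f_3), S(f_2,f_3)) all reduce to 0 modulo the current basis, so we have a Gröbner basis.
Inter-reduce: drop elements whose leading term is divisible by another's, tail-reduce, and make monic.
Reduced Gröbner basis: {x_2^2 + 2x_2 + 1, x_1 - 3/4x_2 - 7/4, x_3}.

Buchberger on the second generating set:
h_1 = 12x_2^2 + 24x_2 - 24x_3 + 12, LT = x_2^2.
h_2 = 9x_2^2 + 48x_1 - 18x_2 + 6x_3 - 75, LT = x_2^2.
h_3 = -3x_2^2 - 6x_2 - 44x_3 + 4, LT = x_2^2.

S(h_1,h_2): lcm = x_2^2. S = -16/3x_1 + 4x_2 - 8/3x_3 + 28/3.
  leading term x_1: no divisor's leading term divides it; move -16/3x_1 to the remainder.
  leading term x_2: no divisor's leading term divides it; move 4x_2 to the remainder.
  leading term x_3: no divisor's leading term divides it; move -8/3x_3 to the remainder.
  leading term 1: no divisor's leading term divides it; move 28/3 to the remainder.
  remainder -16/3x_1 + 4x_2 - 8/3x_3 + 28/3 ≠ 0; add k_4 = -16/3x_1 + 4x_2 - 8/3x_3 + 28/3 to the basis.

S(h_1,h_3): lcm = x_2^2. S = -50/3x_3 + 7/3.
  leading term x_3: no divisor's leading term divides it; move -50/3x_3 to the remainder.
  leading term 1: no divisor's leading term divides it; move 7/3 to the remainder.
  remainder -50/3x_3 + 7/3 ≠ 0; add k_5 = -50/3x_3 + 7/3 to the basis.

The other S-polynomials (S(h_2,h_3), S(h_1,k_4), S(h_2,k_4), S(h_3,k_4), S(h_1,k_5), S(h_2,k_5), S(h_3,k_5), S(k_4,k_5)) all reduce to 0 modulo the current basis, so we have a Gröbner basis.
Inter-reduce: drop elements whose leading term is divisible by another's, tail-reduce, and make monic.
Reduced Gröbner basis: {x_2^2 + 2x_2 + 18/25, x_1 - 3/4x_2 - 42/25, x_3 - 7/50}.

Since the reduced bases disagree, the two ideals are not the same.

No, the ideals differ.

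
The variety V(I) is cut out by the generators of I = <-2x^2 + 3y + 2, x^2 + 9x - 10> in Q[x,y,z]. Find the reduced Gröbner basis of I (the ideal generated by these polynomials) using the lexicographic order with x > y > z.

G = {x + 1/6y - 1, y^2 - 66y}

The reduced Gröbner basis is the canonical form of the ideal for this ordering.

f_1 = -2x^2 + 3y + 2, LT = x^2.
f_2 = x^2 + 9x - 10, LT = x^2.

S(f_1,f_2): lcm = x^2. S = -9x - 3/2y + 9.
  leading term x: no divisor's leading term divides it; move -9x to the remainder.
  leading term y: no divisor's leading term divides it; move -3/2y to the remainder.
  leading term 1: no divisor's leading term divides it; move 9 to the remainder.
  remainder -9x - 3/2y + 9 ≠ 0; add g_3 = -9x - 3/2y + 9 to the basis.

S(f_1,g_3): lcm = x^2. S = -1/6xy + x - 3/2y - 1.
  leading term xy: subtract (1/54y)·g_3 from -1/6xy + x - 3/2y - 1 → x + 1/36y^2 - 5/3y - 1
  leading term x: subtract (-1/9)·g_3 from x + 1/36y^2 - 5/3y - 1 → 1/36y^2 - 11/6y
  leading term y^2: no divisor's leading term divides it; move 1/36y^2 to the remainder.
  leading term y: no divisor's leading term divides it; move -11/6y to the remainder.
  remainder 1/36y^2 - 11/6y ≠ 0; add g_4 = 1/36y^2 - 11/6y to the basis.

The other S-polynomials (S(f_2,g_3), S(f_1,g_4), S(f_2,g_4), S(g_3,g_4)) all reduce to 0 modulo the current basis, so we have a Gröbner basis.
Inter-reduce: drop elements whose leading term is divisible by another's, tail-reduce, and make monic.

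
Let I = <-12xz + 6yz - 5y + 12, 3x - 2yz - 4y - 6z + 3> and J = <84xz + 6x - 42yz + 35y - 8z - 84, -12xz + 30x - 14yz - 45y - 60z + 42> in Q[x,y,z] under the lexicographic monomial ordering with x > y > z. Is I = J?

Two ideals are equal iff their reduced Gröbner bases coincide (the reduced basis is unique for a fixed ordering).
Buchberger on the first generating set:
f_1 = -12xz + 6yz - 5y + 12, LT = xz.
f_2 = 3x - 2yz - 4y - 6z + 3, LT = x.

S(f_1,f_2): lcm = xz. S = 2/3yz^2 + 5/6yz + 5/12y + 2z^2 - z - 1.
  reduce S modulo (f_1, f_2):
  remainder 2/3yz^2 + 5/6yz + 5/12y + 2z^2 - z - 1 ≠ 0; add g_3 = 2/3yz^2 + 5/6yz + 5/12y + 2z^2 - z - 1 to the basis.

The other S-polynomials (S(f_1,g_3), S(f_2,g_3)) all reduce to 0 modulo the current basis, so we have a Gröbner basis.
Inter-reduce: drop elements whose leading term is divisible by another's, tail-reduce, and make monic.
Reduced Gröbner basis: {x - 2/3yz - 4/3y - 2z + 1, yz^2 + 5/4yz + 5/8y + 3z^2 - 3/2z - 3/2}.

Buchberger on the second generating set:
h_1 = 84xz + 6x - 42yz + 35y - 8z - 84, LT = xz.
h_2 = -12xz + 30x - 14yz - 45y - 60z + 42, LT = xz.

S(h_1,h_2): lcm = xz. S = 18/7x - 5/3yz - 10/3y - 107/21z + 5/2.
  reduce S modulo (h_1, h_2):
  remainder 18/7x - 5/3yz - 10/3y - 107/21z + 5/2 ≠ 0; add k_3 = 18/7x - 5/3yz - 10/3y - 107/21z + 5/2 to the basis.

S(h_1,k_3): lcm = xz. S = 1/14x + 35/54yz^2 + 43/54yz + 5/12y + 107/54z^2 - 269/252z - 1.
  reduce S modulo (h_1, h_2, k_3):
  remainder 35/54yz^2 + 91/108yz + 55/108y + 107/54z^2 - 25/27z - 77/72 ≠ 0; add k_4 = 35/54yz^2 + 91/108yz + 55/108y + 107/54z^2 - 25/27z - 77/72 to the basis.

The other S-polynomials (S(h_2,k_3), S(h_1,k_4), S(h_2,k_4), S(k_3,k_4)) all reduce to 0 modulo the current basis, so we have a Gröbner basis.
Inter-reduce: drop elements whose leading term is divisible by another's, tail-reduce, and make monic.
Reduced Gröbner basis: {x - 35/54yz - 35/27y - 107/54z + 35/36, yz^2 + 13/10yz + 11/14y + 107/35z^2 - 10/7z - 33/20}.

The bases are distinct; the ideals are different.

No, the ideals differ.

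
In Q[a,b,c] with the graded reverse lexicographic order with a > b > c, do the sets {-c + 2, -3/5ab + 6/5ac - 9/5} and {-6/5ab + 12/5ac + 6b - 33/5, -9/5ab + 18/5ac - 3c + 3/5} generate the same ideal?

No, the ideals differ.

For a fixed monomial order, each ideal has a unique reduced Gröbner basis; comparing bases decides equality.
Buchberger on the first generating set:
f_1 = -c + 2, LT = c.
f_2 = -3/5ab + 6/5ac - 9/5, LT = ab.

The S-polynomials (S(f_1,f_2)) all reduce to 0 modulo the current basis, so we have a Gröbner basis.
Inter-reduce: drop elements whose leading term is divisible by another's, tail-reduce, and make monic.
Reduced Gröbner basis: {ab - 4a + 3, c - 2}.

Buchberger on the second generating set:
h_1 = -6/5ab + 12/5ac + 6b - 33/5, LT = ab.
h_2 = -9/5ab + 18/5ac - 3c + 3/5, LT = ab.

S(h_1,h_2): lcm = ab. S = -5b - 5/3c + 35/6.
  reduce S modulo (h_1, h_2):
  remainder -5b - 5/3c + 35/6 ≠ 0; add k_3 = -5b - 5/3c + 35/6 to the basis.

S(h_1,k_3): lcm = ab. S = -7/3ac + 7/6a - 5b + 11/2.
  reduce S modulo (h_1, h_2, k_3):
  remainder -7/3ac + 7/6a + 5/3c - 1/3 ≠ 0; add k_4 = -7/3ac + 7/6a + 5/3c - 1/3 to the basis.

The other S-polynomials (S(h_2,k_3), S(h_1,k_4), S(h_2,k_4), S(k_3,k_4)) all reduce to 0 modulo the current basis, so we have a Gröbner basis.
Inter-reduce: drop elements whose leading term is divisible by another's, tail-reduce, and make monic.
Reduced Gröbner basis: {ac - 1/2a - 5/7c + 1/7, b + 1/3c - 7/6}.

Since the reduced bases disagree, the two ideals are not the same.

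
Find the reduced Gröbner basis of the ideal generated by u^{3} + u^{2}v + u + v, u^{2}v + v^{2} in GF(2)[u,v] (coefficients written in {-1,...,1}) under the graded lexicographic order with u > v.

f_1 = u^{3} + u^{2}v + u + v, LT = u^{3}.
f_2 = u^{2}v + v^{2}, LT = u^{2}v.

S(f_1,f_2): lcm = u^{3}v. S = u^{2}v^{2} + uv^{2} + uv + v^{2}.
  reduce S modulo (f_1, f_2):
  remainder uv^{2} + v^{3} + uv + v^{2} ≠ 0; add g_3 = uv^{2} + v^{3} + uv + v^{2} to the basis.

S(f_2,g_3): lcm = u^{2}v^{2}. S = uv^{3} + u^{2}v + uv^{2} + v^{3}.
  reduce S modulo (f_1, f_2, g_3):
  remainder v^{4} + v^{2} ≠ 0; add g_4 = v^{4} + v^{2} to the basis.

The other S-polynomials (S(f_1,g_3), S(f_1,g_4), S(f_2,g_4), S(g_3,g_4)) all reduce to 0 modulo the current basis, so we have a Gröbner basis.

G = {v^{4} + v^{2}, u^{3} + v^{2} + u + v, u^{2}v + v^{2}, uv^{2} + v^{3} + uv + v^{2}}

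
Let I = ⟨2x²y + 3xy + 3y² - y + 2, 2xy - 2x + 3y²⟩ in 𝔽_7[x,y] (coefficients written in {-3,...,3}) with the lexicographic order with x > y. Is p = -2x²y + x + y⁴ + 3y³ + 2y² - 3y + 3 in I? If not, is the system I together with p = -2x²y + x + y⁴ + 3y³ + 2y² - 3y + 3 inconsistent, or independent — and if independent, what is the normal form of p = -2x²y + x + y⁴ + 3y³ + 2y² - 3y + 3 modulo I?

First compute the reduced Gröbner basis of I by Buchberger's algorithm.
f_1 = 2x²y + 3xy + 3y² - y + 2, LT = x²y.
f_2 = 2xy - 2x + 3y², LT = xy.

S(f_1,f_2): lcm = x²y. S = x² + 2xy² - 2xy - 2y² + 3y + 1.
  leading term x²: no divisor's leading term divides it; move x² to the remainder.
  leading term xy²: subtract (y)·f_2 from 2xy² - 2xy - 2y² + 3y + 1 → -3y³ - 2y² + 3y + 1
  leading term y³: no divisor's leading term divides it; move -3y³ to the remainder.
  leading term y²: no divisor's leading term divides it; move -2y² to the remainder.
  leading term y: no divisor's leading term divides it; move 3y to the remainder.
  leading term 1: no divisor's leading term divides it; move 1 to the remainder.
  remainder x² - 3y³ - 2y² + 3y + 1 ≠ 0; add h_3 = x² - 3y³ - 2y² + 3y + 1 to the basis.

S(f_1,h_3): lcm = x²y. S = -2xy + 3y⁴ + 2y³ + 2y² + 2y + 1.
  leading term xy: subtract (-1)·f_2 from -2xy + 3y⁴ + 2y³ + 2y² + 2y + 1 → -2x + 3y⁴ + 2y³ - 2y² + 2y + 1
  leading term x: no divisor's leading term divides it; move -2x to the remainder.
  leading term y⁴: no divisor's leading term divides it; move 3y⁴ to the remainder.
  leading term y³: no divisor's leading term divides it; move 2y³ to the remainder.
  leading term y²: no divisor's leading term divides it; move -2y² to the remainder.
  leading term y: no divisor's leading term divides it; move 2y to the remainder.
  leading term 1: no divisor's leading term divides it; move 1 to the remainder.
  remainder -2x + 3y⁴ + 2y³ - 2y² + 2y + 1 ≠ 0; add h_4 = -2x + 3y⁴ + 2y³ - 2y² + 2y + 1 to the basis.

S(f_1,h_4): lcm = x²y. S = -2xy⁵ + xy⁴ - xy³ + xy² + 2xy - 2y² + 3y + 1.
  leading term xy⁵: subtract (-y⁴)·f_2 from -2xy⁵ + xy⁴ - xy³ + xy² + 2xy - 2y² + 3y + 1 → -xy⁴ - xy³ + xy² + 2xy + 3y⁶ - 2y² + 3y + 1
  leading term xy⁴: subtract (3y³)·f_2 from -xy⁴ - xy³ + xy² + 2xy + 3y⁶ - 2y² + 3y + 1 → -2xy³ + xy² + 2xy + 3y⁶ - 2y⁵ - 2y² + 3y + 1
  leading term xy³: subtract (-y²)·f_2 from -2xy³ + xy² + 2xy + 3y⁶ - 2y⁵ - 2y² + 3y + 1 → -xy² + 2xy + 3y⁶ - 2y⁵ + 3y⁴ - 2y² + 3y + 1
  leading term xy²: subtract (3y)·f_2 from -xy² + 2xy + 3y⁶ - 2y⁵ + 3y⁴ - 2y² + 3y + 1 → xy + 3y⁶ - 2y⁵ + 3y⁴ - 2y³ - 2y² + 3y + 1
  leading term xy: subtract (-3)·f_2 from xy + 3y⁶ - 2y⁵ + 3y⁴ - 2y³ - 2y² + 3y + 1 → x + 3y⁶ - 2y⁵ + 3y⁴ - 2y³ + 3y + 1
  leading term x: subtract (3)·h_4 from x + 3y⁶ - 2y⁵ + 3y⁴ - 2y³ + 3y + 1 → 3y⁶ - 2y⁵ + y⁴ - y³ - y² - 3y - 2
  leading term y⁶: no divisor's leading term divides it; move 3y⁶ to the remainder.
  leading term y⁵: no divisor's leading term divides it; move -2y⁵ to the remainder.
  leading term y⁴: no divisor's leading term divides it; move y⁴ to the remainder.
  leading term y³: no divisor's leading term divides it; move -y³ to the remainder.
  leading term y²: no divisor's leading term divides it; move -y² to the remainder.
  leading term y: no divisor's leading term divides it; move -3y to the remainder.
  leading term 1: no divisor's leading term divides it; move -2 to the remainder.
  remainder 3y⁶ - 2y⁵ + y⁴ - y³ - y² - 3y - 2 ≠ 0; add h_5 = 3y⁶ - 2y⁵ + y⁴ - y³ - y² - 3y - 2 to the basis.

S(f_2,h_4): lcm = xy. S = -x - 2y⁵ + y⁴ - y³ - y² - 3y.
  leading term x: subtract (-3)·h_4 from -x - 2y⁵ + y⁴ - y³ - y² - 3y → -2y⁵ + 3y⁴ - 2y³ + 3y + 3
  leading term y⁵: no divisor's leading term divides it; move -2y⁵ to the remainder.
  leading term y⁴: no divisor's leading term divides it; move 3y⁴ to the remainder.
  leading term y³: no divisor's leading term divides it; move -2y³ to the remainder.
  leading term y: no divisor's leading term divides it; move 3y to the remainder.
  leading term 1: no divisor's leading term divides it; move 3 to the remainder.
  remainder -2y⁵ + 3y⁴ - 2y³ + 3y + 3 ≠ 0; add h_6 = -2y⁵ + 3y⁴ - 2y³ + 3y + 3 to the basis.

The other S-polynomials (S(f_2,h_3), S(h_3,h_4), S(f_1,h_5), S(f_2,h_5), S(h_3,h_5), S(h_4,h_5), S(f_1,h_6), S(f_2,h_6), S(h_3,h_6), S(h_4,h_6), S(h_5,h_6)) all reduce to 0 modulo the current basis, so we have a Gröbner basis.
Inter-reduce: drop elements whose leading term is divisible by another's, tail-reduce, and make monic.
Reduced Gröbner basis: {x + 2y⁴ - y³ + y² - y + 3, y⁵ + 2y⁴ + y³ + 2y + 2}.
Label its elements g_1 = x + 2y⁴ - y³ + y² - y + 3, g_2 = y⁵ + 2y⁴ + y³ + 2y + 2.

Reduce p = -2x²y + x + y⁴ + 3y³ + 2y² - 3y + 3 modulo G:
  leading term x²y: subtract (-2xy)·g_1 from -2x²y + x + y⁴ + 3y³ + 2y² - 3y + 3 → -3xy⁵ - 2xy⁴ + 2xy³ - 2xy² - xy + x + y⁴ + 3y³ + 2y² - 3y + 3
  leading term xy⁵: subtract (-3y⁵)·g_1 from -3xy⁵ - 2xy⁴ + 2xy³ - 2xy² - xy + x + y⁴ + 3y³ + 2y² - 3y + 3 → -2xy⁴ + 2xy³ - 2xy² - xy + x - y⁹ - 3y⁸ + 3y⁷ - 3y⁶ + 2y⁵ + y⁴ + 3y³ + 2y² - 3y + 3
  leading term xy⁴: subtract (-2y⁴)·g_1 from -2xy⁴ + 2xy³ - 2xy² - xy + x - y⁹ - 3y⁸ + 3y⁷ - 3y⁶ + 2y⁵ + y⁴ + 3y³ + 2y² - 3y + 3 → 2xy³ - 2xy² - xy + x - y⁹ + y⁸ + y⁷ - y⁶ + 3y³ + 2y² - 3y + 3
  leading term xy³: subtract (2y³)·g_1 from 2xy³ - 2xy² - xy + x - y⁹ + y⁸ + y⁷ - y⁶ + 3y³ + 2y² - 3y + 3 → -2xy² - xy + x - y⁹ + y⁸ - 3y⁷ + y⁶ - 2y⁵ + 2y⁴ - 3y³ + 2y² - 3y + 3
  leading term xy²: subtract (-2y²)·g_1 from -2xy² - xy + x - y⁹ + y⁸ - 3y⁷ + y⁶ - 2y⁵ + 2y⁴ - 3y³ + 2y² - 3y + 3 → -xy + x - y⁹ + y⁸ - 3y⁷ - 2y⁶ + 3y⁵ - 3y⁴ + 2y³ + y² - 3y + 3
  leading term xy: subtract (-y)·g_1 from -xy + x - y⁹ + y⁸ - 3y⁷ - 2y⁶ + 3y⁵ - 3y⁴ + 2y³ + y² - 3y + 3 → x - y⁹ + y⁸ - 3y⁷ - 2y⁶ - 2y⁵ + 3y⁴ + 3y³ + 3
  leading term x: subtract (1)·g_1 from x - y⁹ + y⁸ - 3y⁷ - 2y⁶ - 2y⁵ + 3y⁴ + 3y³ + 3 → -y⁹ + y⁸ - 3y⁷ - 2y⁶ - 2y⁵ + y⁴ - 3y³ - y² + y
  leading term y⁹: subtract (-y⁴)·g_2 from -y⁹ + y⁸ - 3y⁷ - 2y⁶ - 2y⁵ + y⁴ - 3y³ - y² + y → 3y⁸ - 2y⁷ - 2y⁶ + 3y⁴ - 3y³ - y² + y
  leading term y⁸: subtract (3y³)·g_2 from 3y⁸ - 2y⁷ - 2y⁶ + 3y⁴ - 3y³ - y² + y → -y⁷ + 2y⁶ - 3y⁴ - 2y³ - y² + y
  leading term y⁷: subtract (-y²)·g_2 from -y⁷ + 2y⁶ - 3y⁴ - 2y³ - y² + y → -3y⁶ + y⁵ - 3y⁴ + y² + y
  leading term y⁶: subtract (-3y)·g_2 from -3y⁶ + y⁵ - 3y⁴ + y² + y → 0
  normal form = 0.
Since the normal form is 0, p ∈ I.

-2x²y + x + y⁴ + 3y³ + 2y² - 3y + 3 lies in I (it reduces to 0).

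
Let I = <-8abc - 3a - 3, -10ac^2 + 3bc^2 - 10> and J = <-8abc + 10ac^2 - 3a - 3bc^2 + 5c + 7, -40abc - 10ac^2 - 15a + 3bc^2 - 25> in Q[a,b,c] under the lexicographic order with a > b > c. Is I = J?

No, the ideals differ.

For a fixed monomial order, each ideal has a unique reduced Gröbner basis; comparing bases decides equality.
Buchberger on the first generating set:
f_1 = -8abc - 3a - 3, LT = abc.
f_2 = -10ac^2 + 3bc^2 - 10, LT = ac^2.

S(f_1,f_2): lcm = abc^2. S = 3/8ac + 3/10b^2c^2 - b + 3/8c.
  leading term ac: no divisor's leading term divides it; move 3/8ac to the remainder.
  leading term b^2c^2: no divisor's leading term divides it; move 3/10b^2c^2 to the remainder.
  leading term b: no divisor's leading term divides it; move -b to the remainder.
  leading term c: no divisor's leading term divides it; move 3/8c to the remainder.
  remainder 3/8ac + 3/10b^2c^2 - b + 3/8c ≠ 0; add g_3 = 3/8ac + 3/10b^2c^2 - b + 3/8c to the basis.

S(f_1,g_3): lcm = abc. S = 3/8a - 4/5b^3c^2 + 8/3b^2 - bc + 3/8.
  leading term a: no divisor's leading term divides it; move 3/8a to the remainder.
  leading term b^3c^2: no divisor's leading term divides it; move -4/5b^3c^2 to the remainder.
  leading term b^2: no divisor's leading term divides it; move 8/3b^2 to the remainder.
  leading term bc: no divisor's leading term divides it; move -bc to the remainder.
  leading term 1: no divisor's leading term divides it; move 3/8 to the remainder.
  remainder 3/8a - 4/5b^3c^2 + 8/3b^2 - bc + 3/8 ≠ 0; add g_4 = 3/8a - 4/5b^3c^2 + 8/3b^2 - bc + 3/8 to the basis.

S(f_2,g_3): lcm = ac^2. S = -4/5b^2c^3 - 3/10bc^2 + 8/3bc - c^2 + 1.
  leading term b^2c^3: no divisor's leading term divides it; move -4/5b^2c^3 to the remainder.
  leading term bc^2: no divisor's leading term divides it; move -3/10bc^2 to the remainder.
  leading term bc: no divisor's leading term divides it; move 8/3bc to the remainder.
  leading term c^2: no divisor's leading term divides it; move -c^2 to the remainder.
  leading term 1: no divisor's leading term divides it; move 1 to the remainder.
  remainder -4/5b^2c^3 - 3/10bc^2 + 8/3bc - c^2 + 1 ≠ 0; add g_5 = -4/5b^2c^3 - 3/10bc^2 + 8/3bc - c^2 + 1 to the basis.

The other S-polynomials (S(f_1,g_4), S(f_2,g_4), S(g_3,g_4), S(f_1,g_5), S(f_2,g_5), S(g_3,g_5), S(g_4,g_5)) all reduce to 0 modulo the current basis, so we have a Gröbner basis.
Inter-reduce: drop elements whose leading term is divisible by another's, tail-reduce, and make monic.
Reduced Gröbner basis: {a - 32/15b^3c^2 + 64/9b^2 - 8/3bc + 1, b^2c^3 + 3/8bc^2 - 10/3bc + 5/4c^2 - 5/4}.

Buchberger on the second generating set:
h_1 = -8abc + 10ac^2 - 3a - 3bc^2 + 5c + 7, LT = abc.
h_2 = -40abc - 10ac^2 - 15a + 3bc^2 - 25, LT = abc.

S(h_1,h_2): lcm = abc. S = -3/2ac^2 + 9/20bc^2 - 5/8c - 3/2.
  leading term ac^2: no divisor's leading term divides it; move -3/2ac^2 to the remainder.
  leading term bc^2: no divisor's leading term divides it; move 9/20bc^2 to the remainder.
  leading term c: no divisor's leading term divides it; move -5/8c to the remainder.
  leading term 1: no divisor's leading term divides it; move -3/2 to the remainder.
  remainder -3/2ac^2 + 9/20bc^2 - 5/8c - 3/2 ≠ 0; add k_3 = -3/2ac^2 + 9/20bc^2 - 5/8c - 3/2 to the basis.

S(h_1,k_3): lcm = abc^2. S = -5/4ac^3 + 3/8ac + 3/10b^2c^2 + 3/8bc^3 - 5/12bc - b - 5/8c^2 - 7/8c.
  leading term ac^3: subtract (5/6c)·k_3 from -5/4ac^3 + 3/8ac + 3/10b^2c^2 + 3/8bc^3 - 5/12bc - b - 5/8c^2 - 7/8c → 3/8ac + 3/10b^2c^2 - 5/12bc - b - 5/48c^2 + 3/8c
  leading term ac: no divisor's leading term divides it; move 3/8ac to the remainder.
  leading term b^2c^2: no divisor's leading term divides it; move 3/10b^2c^2 to the remainder.
  leading term bc: no divisor's leading term divides it; move -5/12bc to the remainder.
  leading term b: no divisor's leading term divides it; move -b to the remainder.
  leading term c^2: no divisor's leading term divides it; move -5/48c^2 to the remainder.
  leading term c: no divisor's leading term divides it; move 3/8c to the remainder.
  remainder 3/8ac + 3/10b^2c^2 - 5/12bc - b - 5/48c^2 + 3/8c ≠ 0; add k_4 = 3/8ac + 3/10b^2c^2 - 5/12bc - b - 5/48c^2 + 3/8c to the basis.

S(h_1,k_4): lcm = abc. S = -5/4ac^2 + 3/8a - 4/5b^3c^2 + 10/9b^2c + 8/3b^2 + 47/72bc^2 - bc - 5/8c - 7/8.
  leading term ac^2: subtract (5/6)·k_3 from -5/4ac^2 + 3/8a - 4/5b^3c^2 + 10/9b^2c + 8/3b^2 + 47/72bc^2 - bc - 5/8c - 7/8 → 3/8a - 4/5b^3c^2 + 10/9b^2c + 8/3b^2 + 5/18bc^2 - bc - 5/48c + 3/8
  leading term a: no divisor's leading term divides it; move 3/8a to the remainder.
  leading term b^3c^2: no divisor's leading term divides it; move -4/5b^3c^2 to the remainder.
  leading term b^2c: no divisor's leading term divides it; move 10/9b^2c to the remainder.
  leading term b^2: no divisor's leading term divides it; move 8/3b^2 to the remainder.
  leading term bc^2: no divisor's leading term divides it; move 5/18bc^2 to the remainder.
  leading term bc: no divisor's leading term divides it; move -bc to the remainder.
  leading term c: no divisor's leading term divides it; move -5/48c to the remainder.
  leading term 1: no divisor's leading term divides it; move 3/8 to the remainder.
  remainder 3/8a - 4/5b^3c^2 + 10/9b^2c + 8/3b^2 + 5/18bc^2 - bc - 5/48c + 3/8 ≠ 0; add k_5 = 3/8a - 4/5b^3c^2 + 10/9b^2c + 8/3b^2 + 5/18bc^2 - bc - 5/48c + 3/8 to the basis.

S(k_3,k_4): lcm = ac^2. S = -4/5b^2c^3 + 73/90bc^2 + 8/3bc + 5/18c^3 - c^2 + 5/12c + 1.
  leading term b^2c^3: no divisor's leading term divides it; move -4/5b^2c^3 to the remainder.
  leading term bc^2: no divisor's leading term divides it; move 73/90bc^2 to the remainder.
  leading term bc: no divisor's leading term divides it; move 8/3bc to the remainder.
  leading term c^3: no divisor's leading term divides it; move 5/18c^3 to the remainder.
  leading term c^2: no divisor's leading term divides it; move -c^2 to the remainder.
  leading term c: no divisor's leading term divides it; move 5/12c to the remainder.
  leading term 1: no divisor's leading term divides it; move 1 to the remainder.
  remainder -4/5b^2c^3 + 73/90bc^2 + 8/3bc + 5/18c^3 - c^2 + 5/12c + 1 ≠ 0; add k_6 = -4/5b^2c^3 + 73/90bc^2 + 8/3bc + 5/18c^3 - c^2 + 5/12c + 1 to the basis.

The other S-polynomials (S(h_2,k_3), S(h_2,k_4), S(h_1,k_5), S(h_2,k_5), S(k_3,k_5), S(k_4,k_5), S(h_1,k_6), S(h_2,k_6), S(k_3,k_6), S(k_4,k_6), S(k_5,k_6)) all reduce to 0 modulo the current basis, so we have a Gröbner basis.
Inter-reduce: drop elements whose leading term is divisible by another's, tail-reduce, and make monic.
Reduced Gröbner basis: {a - 32/15b^3c^2 + 80/27b^2c + 64/9b^2 + 20/27bc^2 - 8/3bc - 5/18c + 1, b^2c^3 - 73/72bc^2 - 10/3bc - 25/72c^3 + 5/4c^2 - 25/48c - 5/4}.

The bases are distinct; the ideals are different.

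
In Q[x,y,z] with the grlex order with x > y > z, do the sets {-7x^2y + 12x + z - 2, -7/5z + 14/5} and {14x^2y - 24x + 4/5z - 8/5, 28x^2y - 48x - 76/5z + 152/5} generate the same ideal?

For a fixed monomial order, each ideal has a unique reduced Gröbner basis; comparing bases decides equality.
Buchberger on the first generating set:
f_1 = -7x^2y + 12x + z - 2, LT = x^2y.
f_2 = -7/5z + 14/5, LT = z.

S(f_1,f_2): leading monomials are coprime, so the S-polynomial reduces to 0 (Buchberger's first criterion).
Every S-polynomial of the final basis reduces to 0, so we have a Gröbner basis.
Inter-reduce: drop elements whose leading term is divisible by another's, tail-reduce, and make monic.
Reduced Gröbner basis: {x^2y - 12/7x, z - 2}.

Buchberger on the second generating set:
h_1 = 14x^2y - 24x + 4/5z - 8/5, LT = x^2y.
h_2 = 28x^2y - 48x - 76/5z + 152/5, LT = x^2y.

S(h_1,h_2): lcm = x^2y. S = 3/5z - 6/5.
  leading term z: no divisor's leading term divides it; move 3/5z to the remainder.
  leading term 1: no divisor's leading term divides it; move -6/5 to the remainder.
  remainder 3/5z - 6/5 ≠ 0; add k_3 = 3/5z - 6/5 to the basis.

S(h_1,k_3): leading monomials are coprime, so the S-polynomial reduces to 0 (Buchberger's first criterion).
S(h_2,k_3): leading monomials are coprime, so the S-polynomial reduces to 0 (Buchberger's first criterion).
Every S-polynomial of the final basis reduces to 0, so we have a Gröbner basis.
Inter-reduce: drop elements whose leading term is divisible by another's, tail-reduce, and make monic.
Reduced Gröbner basis: {x^2y - 12/7x, z - 2}.

Same reduced basis, so the two generating sets span the same ideal.

Yes, the ideals are equal.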